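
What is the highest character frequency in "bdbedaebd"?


Input: bdbedaebd
Character counts:
  'a': 1
  'b': 3
  'd': 3
  'e': 2
Maximum frequency: 3

3


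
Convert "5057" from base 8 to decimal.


Input: "5057" in base 8
Positional expansion:
  Digit '5' (value 5) x 8^3 = 2560
  Digit '0' (value 0) x 8^2 = 0
  Digit '5' (value 5) x 8^1 = 40
  Digit '7' (value 7) x 8^0 = 7
Sum = 2607

2607


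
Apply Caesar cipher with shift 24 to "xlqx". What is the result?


Caesar cipher: shift "xlqx" by 24
  'x' (pos 23) + 24 = pos 21 = 'v'
  'l' (pos 11) + 24 = pos 9 = 'j'
  'q' (pos 16) + 24 = pos 14 = 'o'
  'x' (pos 23) + 24 = pos 21 = 'v'
Result: vjov

vjov


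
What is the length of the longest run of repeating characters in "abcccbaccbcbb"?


Input: "abcccbaccbcbb"
Scanning for longest run:
  Position 1 ('b'): new char, reset run to 1
  Position 2 ('c'): new char, reset run to 1
  Position 3 ('c'): continues run of 'c', length=2
  Position 4 ('c'): continues run of 'c', length=3
  Position 5 ('b'): new char, reset run to 1
  Position 6 ('a'): new char, reset run to 1
  Position 7 ('c'): new char, reset run to 1
  Position 8 ('c'): continues run of 'c', length=2
  Position 9 ('b'): new char, reset run to 1
  Position 10 ('c'): new char, reset run to 1
  Position 11 ('b'): new char, reset run to 1
  Position 12 ('b'): continues run of 'b', length=2
Longest run: 'c' with length 3

3


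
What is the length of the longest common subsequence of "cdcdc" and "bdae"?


LCS of "cdcdc" and "bdae"
DP table:
           b    d    a    e
      0    0    0    0    0
  c   0    0    0    0    0
  d   0    0    1    1    1
  c   0    0    1    1    1
  d   0    0    1    1    1
  c   0    0    1    1    1
LCS length = dp[5][4] = 1

1


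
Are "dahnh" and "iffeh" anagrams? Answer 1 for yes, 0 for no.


Strings: "dahnh", "iffeh"
Sorted first:  adhhn
Sorted second: effhi
Differ at position 0: 'a' vs 'e' => not anagrams

0


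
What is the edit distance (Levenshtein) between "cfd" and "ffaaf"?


Computing edit distance: "cfd" -> "ffaaf"
DP table:
           f    f    a    a    f
      0    1    2    3    4    5
  c   1    1    2    3    4    5
  f   2    1    1    2    3    4
  d   3    2    2    2    3    4
Edit distance = dp[3][5] = 4

4


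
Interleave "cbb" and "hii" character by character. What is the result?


Interleaving "cbb" and "hii":
  Position 0: 'c' from first, 'h' from second => "ch"
  Position 1: 'b' from first, 'i' from second => "bi"
  Position 2: 'b' from first, 'i' from second => "bi"
Result: chbibi

chbibi


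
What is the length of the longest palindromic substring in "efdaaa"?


Input: "efdaaa"
Checking substrings for palindromes:
  [3:6] "aaa" (len 3) => palindrome
  [3:5] "aa" (len 2) => palindrome
  [4:6] "aa" (len 2) => palindrome
Longest palindromic substring: "aaa" with length 3

3


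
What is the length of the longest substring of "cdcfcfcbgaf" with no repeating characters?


Input: "cdcfcfcbgaf"
Sliding window (track last position of each char):
  Position 0 ('c'): window [0,0] length 1 -- new best
  Position 1 ('d'): window [0,1] length 2 -- new best
  Position 2 ('c'): repeat (last at 0), move window start to 1
  Position 2 ('c'): window [1,2] length 2
  Position 3 ('f'): window [1,3] length 3 -- new best
  Position 4 ('c'): repeat (last at 2), move window start to 3
  Position 4 ('c'): window [3,4] length 2
  Position 5 ('f'): repeat (last at 3), move window start to 4
  Position 5 ('f'): window [4,5] length 2
  Position 6 ('c'): repeat (last at 4), move window start to 5
  Position 6 ('c'): window [5,6] length 2
  Position 7 ('b'): window [5,7] length 3
  Position 8 ('g'): window [5,8] length 4 -- new best
  Position 9 ('a'): window [5,9] length 5 -- new best
  Position 10 ('f'): repeat (last at 5), move window start to 6
  Position 10 ('f'): window [6,10] length 5
Longest substring with no repeats: "fcbga" with length 5

5


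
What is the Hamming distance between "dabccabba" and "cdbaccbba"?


Comparing "dabccabba" and "cdbaccbba" position by position:
  Position 0: 'd' vs 'c' => differ
  Position 1: 'a' vs 'd' => differ
  Position 2: 'b' vs 'b' => same
  Position 3: 'c' vs 'a' => differ
  Position 4: 'c' vs 'c' => same
  Position 5: 'a' vs 'c' => differ
  Position 6: 'b' vs 'b' => same
  Position 7: 'b' vs 'b' => same
  Position 8: 'a' vs 'a' => same
Total differences (Hamming distance): 4

4


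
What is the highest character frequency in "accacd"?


Input: accacd
Character counts:
  'a': 2
  'c': 3
  'd': 1
Maximum frequency: 3

3


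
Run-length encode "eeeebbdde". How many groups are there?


Input: eeeebbdde
Scanning for consecutive runs:
  Group 1: 'e' x 4 (positions 0-3)
  Group 2: 'b' x 2 (positions 4-5)
  Group 3: 'd' x 2 (positions 6-7)
  Group 4: 'e' x 1 (positions 8-8)
Total groups: 4

4


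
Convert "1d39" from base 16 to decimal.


Input: "1d39" in base 16
Positional expansion:
  Digit '1' (value 1) x 16^3 = 4096
  Digit 'd' (value 13) x 16^2 = 3328
  Digit '3' (value 3) x 16^1 = 48
  Digit '9' (value 9) x 16^0 = 9
Sum = 7481

7481


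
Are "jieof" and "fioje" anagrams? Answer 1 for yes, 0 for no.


Strings: "jieof", "fioje"
Sorted first:  efijo
Sorted second: efijo
Sorted forms match => anagrams

1


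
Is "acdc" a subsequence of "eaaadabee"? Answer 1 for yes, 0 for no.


Check if "acdc" is a subsequence of "eaaadabee"
Greedy scan:
  Position 0 ('e'): no match needed
  Position 1 ('a'): matches sub[0] = 'a'
  Position 2 ('a'): no match needed
  Position 3 ('a'): no match needed
  Position 4 ('d'): no match needed
  Position 5 ('a'): no match needed
  Position 6 ('b'): no match needed
  Position 7 ('e'): no match needed
  Position 8 ('e'): no match needed
Only matched 1/4 characters => not a subsequence

0


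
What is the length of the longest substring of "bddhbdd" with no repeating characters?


Input: "bddhbdd"
Sliding window (track last position of each char):
  Position 0 ('b'): window [0,0] length 1 -- new best
  Position 1 ('d'): window [0,1] length 2 -- new best
  Position 2 ('d'): repeat (last at 1), move window start to 2
  Position 2 ('d'): window [2,2] length 1
  Position 3 ('h'): window [2,3] length 2
  Position 4 ('b'): window [2,4] length 3 -- new best
  Position 5 ('d'): repeat (last at 2), move window start to 3
  Position 5 ('d'): window [3,5] length 3
  Position 6 ('d'): repeat (last at 5), move window start to 6
  Position 6 ('d'): window [6,6] length 1
Longest substring with no repeats: "dhb" with length 3

3


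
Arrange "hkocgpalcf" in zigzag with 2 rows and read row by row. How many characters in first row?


Zigzag "hkocgpalcf" into 2 rows:
Placing characters:
  'h' => row 0
  'k' => row 1
  'o' => row 0
  'c' => row 1
  'g' => row 0
  'p' => row 1
  'a' => row 0
  'l' => row 1
  'c' => row 0
  'f' => row 1
Rows:
  Row 0: "hogac"
  Row 1: "kcplf"
First row length: 5

5


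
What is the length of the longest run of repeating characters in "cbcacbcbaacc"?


Input: "cbcacbcbaacc"
Scanning for longest run:
  Position 1 ('b'): new char, reset run to 1
  Position 2 ('c'): new char, reset run to 1
  Position 3 ('a'): new char, reset run to 1
  Position 4 ('c'): new char, reset run to 1
  Position 5 ('b'): new char, reset run to 1
  Position 6 ('c'): new char, reset run to 1
  Position 7 ('b'): new char, reset run to 1
  Position 8 ('a'): new char, reset run to 1
  Position 9 ('a'): continues run of 'a', length=2
  Position 10 ('c'): new char, reset run to 1
  Position 11 ('c'): continues run of 'c', length=2
Longest run: 'a' with length 2

2


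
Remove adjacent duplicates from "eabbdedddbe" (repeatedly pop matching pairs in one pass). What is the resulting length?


Input: eabbdedddbe
Stack-based adjacent duplicate removal:
  Read 'e': push. Stack: e
  Read 'a': push. Stack: ea
  Read 'b': push. Stack: eab
  Read 'b': matches stack top 'b' => pop. Stack: ea
  Read 'd': push. Stack: ead
  Read 'e': push. Stack: eade
  Read 'd': push. Stack: eaded
  Read 'd': matches stack top 'd' => pop. Stack: eade
  Read 'd': push. Stack: eaded
  Read 'b': push. Stack: eadedb
  Read 'e': push. Stack: eadedbe
Final stack: "eadedbe" (length 7)

7


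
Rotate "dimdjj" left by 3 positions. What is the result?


Input: "dimdjj", rotate left by 3
First 3 characters: "dim"
Remaining characters: "djj"
Concatenate remaining + first: "djj" + "dim" = "djjdim"

djjdim


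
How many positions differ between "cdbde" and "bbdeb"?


Comparing "cdbde" and "bbdeb" position by position:
  Position 0: 'c' vs 'b' => DIFFER
  Position 1: 'd' vs 'b' => DIFFER
  Position 2: 'b' vs 'd' => DIFFER
  Position 3: 'd' vs 'e' => DIFFER
  Position 4: 'e' vs 'b' => DIFFER
Positions that differ: 5

5


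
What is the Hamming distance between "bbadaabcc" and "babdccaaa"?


Comparing "bbadaabcc" and "babdccaaa" position by position:
  Position 0: 'b' vs 'b' => same
  Position 1: 'b' vs 'a' => differ
  Position 2: 'a' vs 'b' => differ
  Position 3: 'd' vs 'd' => same
  Position 4: 'a' vs 'c' => differ
  Position 5: 'a' vs 'c' => differ
  Position 6: 'b' vs 'a' => differ
  Position 7: 'c' vs 'a' => differ
  Position 8: 'c' vs 'a' => differ
Total differences (Hamming distance): 7

7


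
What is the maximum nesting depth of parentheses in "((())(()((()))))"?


Input: "((())(()((()))))"
Tracking depth:
  Position 0 '(': depth becomes 1
  Position 1 '(': depth becomes 2
  Position 2 '(': depth becomes 3
  Position 3 ')': depth becomes 2
  Position 4 ')': depth becomes 1
  Position 5 '(': depth becomes 2
  Position 6 '(': depth becomes 3
  Position 7 ')': depth becomes 2
  Position 8 '(': depth becomes 3
  Position 9 '(': depth becomes 4
  Position 10 '(': depth becomes 5
  Position 11 ')': depth becomes 4
  Position 12 ')': depth becomes 3
  Position 13 ')': depth becomes 2
  Position 14 ')': depth becomes 1
  Position 15 ')': depth becomes 0
Maximum depth reached: 5

5


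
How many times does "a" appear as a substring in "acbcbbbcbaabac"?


Searching for "a" in "acbcbbbcbaabac"
Scanning each position:
  Position 0: "a" => MATCH
  Position 1: "c" => no
  Position 2: "b" => no
  Position 3: "c" => no
  Position 4: "b" => no
  Position 5: "b" => no
  Position 6: "b" => no
  Position 7: "c" => no
  Position 8: "b" => no
  Position 9: "a" => MATCH
  Position 10: "a" => MATCH
  Position 11: "b" => no
  Position 12: "a" => MATCH
  Position 13: "c" => no
Total occurrences: 4

4


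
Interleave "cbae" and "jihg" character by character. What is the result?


Interleaving "cbae" and "jihg":
  Position 0: 'c' from first, 'j' from second => "cj"
  Position 1: 'b' from first, 'i' from second => "bi"
  Position 2: 'a' from first, 'h' from second => "ah"
  Position 3: 'e' from first, 'g' from second => "eg"
Result: cjbiaheg

cjbiaheg


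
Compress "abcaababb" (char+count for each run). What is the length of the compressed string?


Input: abcaababb
Runs:
  'a' x 1 => "a1"
  'b' x 1 => "b1"
  'c' x 1 => "c1"
  'a' x 2 => "a2"
  'b' x 1 => "b1"
  'a' x 1 => "a1"
  'b' x 2 => "b2"
Compressed: "a1b1c1a2b1a1b2"
Compressed length: 14

14


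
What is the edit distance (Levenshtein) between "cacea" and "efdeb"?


Computing edit distance: "cacea" -> "efdeb"
DP table:
           e    f    d    e    b
      0    1    2    3    4    5
  c   1    1    2    3    4    5
  a   2    2    2    3    4    5
  c   3    3    3    3    4    5
  e   4    3    4    4    3    4
  a   5    4    4    5    4    4
Edit distance = dp[5][5] = 4

4


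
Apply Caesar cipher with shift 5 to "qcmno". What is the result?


Caesar cipher: shift "qcmno" by 5
  'q' (pos 16) + 5 = pos 21 = 'v'
  'c' (pos 2) + 5 = pos 7 = 'h'
  'm' (pos 12) + 5 = pos 17 = 'r'
  'n' (pos 13) + 5 = pos 18 = 's'
  'o' (pos 14) + 5 = pos 19 = 't'
Result: vhrst

vhrst


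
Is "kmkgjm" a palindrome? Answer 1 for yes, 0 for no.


Input: kmkgjm
Reversed: mjgkmk
  Compare pos 0 ('k') with pos 5 ('m'): MISMATCH
  Compare pos 1 ('m') with pos 4 ('j'): MISMATCH
  Compare pos 2 ('k') with pos 3 ('g'): MISMATCH
Result: not a palindrome

0


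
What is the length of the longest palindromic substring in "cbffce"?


Input: "cbffce"
Checking substrings for palindromes:
  [2:4] "ff" (len 2) => palindrome
Longest palindromic substring: "ff" with length 2

2


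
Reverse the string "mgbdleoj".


Input: mgbdleoj
Reading characters right to left:
  Position 7: 'j'
  Position 6: 'o'
  Position 5: 'e'
  Position 4: 'l'
  Position 3: 'd'
  Position 2: 'b'
  Position 1: 'g'
  Position 0: 'm'
Reversed: joeldbgm

joeldbgm


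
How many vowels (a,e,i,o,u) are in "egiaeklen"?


Input: egiaeklen
Checking each character:
  'e' at position 0: vowel (running total: 1)
  'g' at position 1: consonant
  'i' at position 2: vowel (running total: 2)
  'a' at position 3: vowel (running total: 3)
  'e' at position 4: vowel (running total: 4)
  'k' at position 5: consonant
  'l' at position 6: consonant
  'e' at position 7: vowel (running total: 5)
  'n' at position 8: consonant
Total vowels: 5

5


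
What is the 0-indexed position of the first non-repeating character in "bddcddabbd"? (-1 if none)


Input: bddcddabbd
Character frequencies:
  'a': 1
  'b': 3
  'c': 1
  'd': 5
Scanning left to right for freq == 1:
  Position 0 ('b'): freq=3, skip
  Position 1 ('d'): freq=5, skip
  Position 2 ('d'): freq=5, skip
  Position 3 ('c'): unique! => answer = 3

3


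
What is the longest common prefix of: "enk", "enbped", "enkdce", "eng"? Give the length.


Words: enk, enbped, enkdce, eng
  Position 0: all 'e' => match
  Position 1: all 'n' => match
  Position 2: ('k', 'b', 'k', 'g') => mismatch, stop
LCP = "en" (length 2)

2


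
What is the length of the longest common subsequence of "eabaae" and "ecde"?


LCS of "eabaae" and "ecde"
DP table:
           e    c    d    e
      0    0    0    0    0
  e   0    1    1    1    1
  a   0    1    1    1    1
  b   0    1    1    1    1
  a   0    1    1    1    1
  a   0    1    1    1    1
  e   0    1    1    1    2
LCS length = dp[6][4] = 2

2


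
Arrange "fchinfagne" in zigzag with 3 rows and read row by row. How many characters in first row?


Zigzag "fchinfagne" into 3 rows:
Placing characters:
  'f' => row 0
  'c' => row 1
  'h' => row 2
  'i' => row 1
  'n' => row 0
  'f' => row 1
  'a' => row 2
  'g' => row 1
  'n' => row 0
  'e' => row 1
Rows:
  Row 0: "fnn"
  Row 1: "cifge"
  Row 2: "ha"
First row length: 3

3


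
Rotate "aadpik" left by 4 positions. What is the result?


Input: "aadpik", rotate left by 4
First 4 characters: "aadp"
Remaining characters: "ik"
Concatenate remaining + first: "ik" + "aadp" = "ikaadp"

ikaadp


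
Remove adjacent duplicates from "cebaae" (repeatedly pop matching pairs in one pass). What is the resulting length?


Input: cebaae
Stack-based adjacent duplicate removal:
  Read 'c': push. Stack: c
  Read 'e': push. Stack: ce
  Read 'b': push. Stack: ceb
  Read 'a': push. Stack: ceba
  Read 'a': matches stack top 'a' => pop. Stack: ceb
  Read 'e': push. Stack: cebe
Final stack: "cebe" (length 4)

4


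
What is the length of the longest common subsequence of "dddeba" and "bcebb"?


LCS of "dddeba" and "bcebb"
DP table:
           b    c    e    b    b
      0    0    0    0    0    0
  d   0    0    0    0    0    0
  d   0    0    0    0    0    0
  d   0    0    0    0    0    0
  e   0    0    0    1    1    1
  b   0    1    1    1    2    2
  a   0    1    1    1    2    2
LCS length = dp[6][5] = 2

2


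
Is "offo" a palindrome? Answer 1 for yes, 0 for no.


Input: offo
Reversed: offo
  Compare pos 0 ('o') with pos 3 ('o'): match
  Compare pos 1 ('f') with pos 2 ('f'): match
Result: palindrome

1


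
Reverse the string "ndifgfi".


Input: ndifgfi
Reading characters right to left:
  Position 6: 'i'
  Position 5: 'f'
  Position 4: 'g'
  Position 3: 'f'
  Position 2: 'i'
  Position 1: 'd'
  Position 0: 'n'
Reversed: ifgfidn

ifgfidn


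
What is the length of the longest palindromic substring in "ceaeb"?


Input: "ceaeb"
Checking substrings for palindromes:
  [1:4] "eae" (len 3) => palindrome
Longest palindromic substring: "eae" with length 3

3


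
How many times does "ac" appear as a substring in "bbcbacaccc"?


Searching for "ac" in "bbcbacaccc"
Scanning each position:
  Position 0: "bb" => no
  Position 1: "bc" => no
  Position 2: "cb" => no
  Position 3: "ba" => no
  Position 4: "ac" => MATCH
  Position 5: "ca" => no
  Position 6: "ac" => MATCH
  Position 7: "cc" => no
  Position 8: "cc" => no
Total occurrences: 2

2


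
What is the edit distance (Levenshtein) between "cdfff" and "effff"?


Computing edit distance: "cdfff" -> "effff"
DP table:
           e    f    f    f    f
      0    1    2    3    4    5
  c   1    1    2    3    4    5
  d   2    2    2    3    4    5
  f   3    3    2    2    3    4
  f   4    4    3    2    2    3
  f   5    5    4    3    2    2
Edit distance = dp[5][5] = 2

2


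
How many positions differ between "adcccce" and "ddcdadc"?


Comparing "adcccce" and "ddcdadc" position by position:
  Position 0: 'a' vs 'd' => DIFFER
  Position 1: 'd' vs 'd' => same
  Position 2: 'c' vs 'c' => same
  Position 3: 'c' vs 'd' => DIFFER
  Position 4: 'c' vs 'a' => DIFFER
  Position 5: 'c' vs 'd' => DIFFER
  Position 6: 'e' vs 'c' => DIFFER
Positions that differ: 5

5


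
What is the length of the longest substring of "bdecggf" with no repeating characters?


Input: "bdecggf"
Sliding window (track last position of each char):
  Position 0 ('b'): window [0,0] length 1 -- new best
  Position 1 ('d'): window [0,1] length 2 -- new best
  Position 2 ('e'): window [0,2] length 3 -- new best
  Position 3 ('c'): window [0,3] length 4 -- new best
  Position 4 ('g'): window [0,4] length 5 -- new best
  Position 5 ('g'): repeat (last at 4), move window start to 5
  Position 5 ('g'): window [5,5] length 1
  Position 6 ('f'): window [5,6] length 2
Longest substring with no repeats: "bdecg" with length 5

5


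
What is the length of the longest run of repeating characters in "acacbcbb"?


Input: "acacbcbb"
Scanning for longest run:
  Position 1 ('c'): new char, reset run to 1
  Position 2 ('a'): new char, reset run to 1
  Position 3 ('c'): new char, reset run to 1
  Position 4 ('b'): new char, reset run to 1
  Position 5 ('c'): new char, reset run to 1
  Position 6 ('b'): new char, reset run to 1
  Position 7 ('b'): continues run of 'b', length=2
Longest run: 'b' with length 2

2


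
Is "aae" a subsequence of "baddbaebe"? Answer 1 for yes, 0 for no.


Check if "aae" is a subsequence of "baddbaebe"
Greedy scan:
  Position 0 ('b'): no match needed
  Position 1 ('a'): matches sub[0] = 'a'
  Position 2 ('d'): no match needed
  Position 3 ('d'): no match needed
  Position 4 ('b'): no match needed
  Position 5 ('a'): matches sub[1] = 'a'
  Position 6 ('e'): matches sub[2] = 'e'
  Position 7 ('b'): no match needed
  Position 8 ('e'): no match needed
All 3 characters matched => is a subsequence

1


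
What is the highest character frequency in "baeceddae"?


Input: baeceddae
Character counts:
  'a': 2
  'b': 1
  'c': 1
  'd': 2
  'e': 3
Maximum frequency: 3

3


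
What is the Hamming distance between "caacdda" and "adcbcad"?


Comparing "caacdda" and "adcbcad" position by position:
  Position 0: 'c' vs 'a' => differ
  Position 1: 'a' vs 'd' => differ
  Position 2: 'a' vs 'c' => differ
  Position 3: 'c' vs 'b' => differ
  Position 4: 'd' vs 'c' => differ
  Position 5: 'd' vs 'a' => differ
  Position 6: 'a' vs 'd' => differ
Total differences (Hamming distance): 7

7


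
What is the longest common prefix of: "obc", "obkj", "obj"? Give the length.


Words: obc, obkj, obj
  Position 0: all 'o' => match
  Position 1: all 'b' => match
  Position 2: ('c', 'k', 'j') => mismatch, stop
LCP = "ob" (length 2)

2


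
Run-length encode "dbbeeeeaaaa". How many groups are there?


Input: dbbeeeeaaaa
Scanning for consecutive runs:
  Group 1: 'd' x 1 (positions 0-0)
  Group 2: 'b' x 2 (positions 1-2)
  Group 3: 'e' x 4 (positions 3-6)
  Group 4: 'a' x 4 (positions 7-10)
Total groups: 4

4


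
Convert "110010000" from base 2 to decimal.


Input: "110010000" in base 2
Positional expansion:
  Digit '1' (value 1) x 2^8 = 256
  Digit '1' (value 1) x 2^7 = 128
  Digit '0' (value 0) x 2^6 = 0
  Digit '0' (value 0) x 2^5 = 0
  Digit '1' (value 1) x 2^4 = 16
  Digit '0' (value 0) x 2^3 = 0
  Digit '0' (value 0) x 2^2 = 0
  Digit '0' (value 0) x 2^1 = 0
  Digit '0' (value 0) x 2^0 = 0
Sum = 400

400


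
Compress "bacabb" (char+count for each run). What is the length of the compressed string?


Input: bacabb
Runs:
  'b' x 1 => "b1"
  'a' x 1 => "a1"
  'c' x 1 => "c1"
  'a' x 1 => "a1"
  'b' x 2 => "b2"
Compressed: "b1a1c1a1b2"
Compressed length: 10

10


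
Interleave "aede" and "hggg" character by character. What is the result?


Interleaving "aede" and "hggg":
  Position 0: 'a' from first, 'h' from second => "ah"
  Position 1: 'e' from first, 'g' from second => "eg"
  Position 2: 'd' from first, 'g' from second => "dg"
  Position 3: 'e' from first, 'g' from second => "eg"
Result: ahegdgeg

ahegdgeg


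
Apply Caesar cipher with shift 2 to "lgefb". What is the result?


Caesar cipher: shift "lgefb" by 2
  'l' (pos 11) + 2 = pos 13 = 'n'
  'g' (pos 6) + 2 = pos 8 = 'i'
  'e' (pos 4) + 2 = pos 6 = 'g'
  'f' (pos 5) + 2 = pos 7 = 'h'
  'b' (pos 1) + 2 = pos 3 = 'd'
Result: nighd

nighd


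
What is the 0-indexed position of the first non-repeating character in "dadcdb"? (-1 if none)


Input: dadcdb
Character frequencies:
  'a': 1
  'b': 1
  'c': 1
  'd': 3
Scanning left to right for freq == 1:
  Position 0 ('d'): freq=3, skip
  Position 1 ('a'): unique! => answer = 1

1


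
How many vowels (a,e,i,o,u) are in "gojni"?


Input: gojni
Checking each character:
  'g' at position 0: consonant
  'o' at position 1: vowel (running total: 1)
  'j' at position 2: consonant
  'n' at position 3: consonant
  'i' at position 4: vowel (running total: 2)
Total vowels: 2

2


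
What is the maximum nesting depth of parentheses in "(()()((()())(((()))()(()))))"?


Input: "(()()((()())(((()))()(()))))"
Tracking depth:
  Position 0 '(': depth becomes 1
  Position 1 '(': depth becomes 2
  Position 2 ')': depth becomes 1
  Position 3 '(': depth becomes 2
  Position 4 ')': depth becomes 1
  Position 5 '(': depth becomes 2
  Position 6 '(': depth becomes 3
  Position 7 '(': depth becomes 4
  Position 8 ')': depth becomes 3
  Position 9 '(': depth becomes 4
  Position 10 ')': depth becomes 3
  Position 11 ')': depth becomes 2
  Position 12 '(': depth becomes 3
  Position 13 '(': depth becomes 4
  Position 14 '(': depth becomes 5
  Position 15 '(': depth becomes 6
  Position 16 ')': depth becomes 5
  Position 17 ')': depth becomes 4
  Position 18 ')': depth becomes 3
  Position 19 '(': depth becomes 4
  Position 20 ')': depth becomes 3
  Position 21 '(': depth becomes 4
  Position 22 '(': depth becomes 5
  Position 23 ')': depth becomes 4
  Position 24 ')': depth becomes 3
  Position 25 ')': depth becomes 2
  Position 26 ')': depth becomes 1
  Position 27 ')': depth becomes 0
Maximum depth reached: 6

6


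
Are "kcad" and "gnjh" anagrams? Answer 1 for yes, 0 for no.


Strings: "kcad", "gnjh"
Sorted first:  acdk
Sorted second: ghjn
Differ at position 0: 'a' vs 'g' => not anagrams

0


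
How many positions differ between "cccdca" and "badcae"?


Comparing "cccdca" and "badcae" position by position:
  Position 0: 'c' vs 'b' => DIFFER
  Position 1: 'c' vs 'a' => DIFFER
  Position 2: 'c' vs 'd' => DIFFER
  Position 3: 'd' vs 'c' => DIFFER
  Position 4: 'c' vs 'a' => DIFFER
  Position 5: 'a' vs 'e' => DIFFER
Positions that differ: 6

6


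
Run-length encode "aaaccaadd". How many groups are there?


Input: aaaccaadd
Scanning for consecutive runs:
  Group 1: 'a' x 3 (positions 0-2)
  Group 2: 'c' x 2 (positions 3-4)
  Group 3: 'a' x 2 (positions 5-6)
  Group 4: 'd' x 2 (positions 7-8)
Total groups: 4

4


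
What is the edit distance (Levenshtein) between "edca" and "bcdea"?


Computing edit distance: "edca" -> "bcdea"
DP table:
           b    c    d    e    a
      0    1    2    3    4    5
  e   1    1    2    3    3    4
  d   2    2    2    2    3    4
  c   3    3    2    3    3    4
  a   4    4    3    3    4    3
Edit distance = dp[4][5] = 3

3


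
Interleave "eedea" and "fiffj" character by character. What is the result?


Interleaving "eedea" and "fiffj":
  Position 0: 'e' from first, 'f' from second => "ef"
  Position 1: 'e' from first, 'i' from second => "ei"
  Position 2: 'd' from first, 'f' from second => "df"
  Position 3: 'e' from first, 'f' from second => "ef"
  Position 4: 'a' from first, 'j' from second => "aj"
Result: efeidfefaj

efeidfefaj


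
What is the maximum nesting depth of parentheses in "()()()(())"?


Input: "()()()(())"
Tracking depth:
  Position 0 '(': depth becomes 1
  Position 1 ')': depth becomes 0
  Position 2 '(': depth becomes 1
  Position 3 ')': depth becomes 0
  Position 4 '(': depth becomes 1
  Position 5 ')': depth becomes 0
  Position 6 '(': depth becomes 1
  Position 7 '(': depth becomes 2
  Position 8 ')': depth becomes 1
  Position 9 ')': depth becomes 0
Maximum depth reached: 2

2


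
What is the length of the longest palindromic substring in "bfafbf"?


Input: "bfafbf"
Checking substrings for palindromes:
  [0:5] "bfafb" (len 5) => palindrome
  [1:4] "faf" (len 3) => palindrome
  [3:6] "fbf" (len 3) => palindrome
Longest palindromic substring: "bfafb" with length 5

5


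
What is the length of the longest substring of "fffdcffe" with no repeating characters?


Input: "fffdcffe"
Sliding window (track last position of each char):
  Position 0 ('f'): window [0,0] length 1 -- new best
  Position 1 ('f'): repeat (last at 0), move window start to 1
  Position 1 ('f'): window [1,1] length 1
  Position 2 ('f'): repeat (last at 1), move window start to 2
  Position 2 ('f'): window [2,2] length 1
  Position 3 ('d'): window [2,3] length 2 -- new best
  Position 4 ('c'): window [2,4] length 3 -- new best
  Position 5 ('f'): repeat (last at 2), move window start to 3
  Position 5 ('f'): window [3,5] length 3
  Position 6 ('f'): repeat (last at 5), move window start to 6
  Position 6 ('f'): window [6,6] length 1
  Position 7 ('e'): window [6,7] length 2
Longest substring with no repeats: "fdc" with length 3

3


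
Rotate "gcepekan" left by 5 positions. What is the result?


Input: "gcepekan", rotate left by 5
First 5 characters: "gcepe"
Remaining characters: "kan"
Concatenate remaining + first: "kan" + "gcepe" = "kangcepe"

kangcepe


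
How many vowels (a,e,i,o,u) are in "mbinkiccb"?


Input: mbinkiccb
Checking each character:
  'm' at position 0: consonant
  'b' at position 1: consonant
  'i' at position 2: vowel (running total: 1)
  'n' at position 3: consonant
  'k' at position 4: consonant
  'i' at position 5: vowel (running total: 2)
  'c' at position 6: consonant
  'c' at position 7: consonant
  'b' at position 8: consonant
Total vowels: 2

2


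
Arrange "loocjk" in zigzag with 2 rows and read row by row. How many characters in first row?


Zigzag "loocjk" into 2 rows:
Placing characters:
  'l' => row 0
  'o' => row 1
  'o' => row 0
  'c' => row 1
  'j' => row 0
  'k' => row 1
Rows:
  Row 0: "loj"
  Row 1: "ock"
First row length: 3

3


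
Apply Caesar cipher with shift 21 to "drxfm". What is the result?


Caesar cipher: shift "drxfm" by 21
  'd' (pos 3) + 21 = pos 24 = 'y'
  'r' (pos 17) + 21 = pos 12 = 'm'
  'x' (pos 23) + 21 = pos 18 = 's'
  'f' (pos 5) + 21 = pos 0 = 'a'
  'm' (pos 12) + 21 = pos 7 = 'h'
Result: ymsah

ymsah


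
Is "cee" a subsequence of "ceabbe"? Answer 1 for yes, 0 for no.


Check if "cee" is a subsequence of "ceabbe"
Greedy scan:
  Position 0 ('c'): matches sub[0] = 'c'
  Position 1 ('e'): matches sub[1] = 'e'
  Position 2 ('a'): no match needed
  Position 3 ('b'): no match needed
  Position 4 ('b'): no match needed
  Position 5 ('e'): matches sub[2] = 'e'
All 3 characters matched => is a subsequence

1


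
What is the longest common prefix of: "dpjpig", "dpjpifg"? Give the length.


Words: dpjpig, dpjpifg
  Position 0: all 'd' => match
  Position 1: all 'p' => match
  Position 2: all 'j' => match
  Position 3: all 'p' => match
  Position 4: all 'i' => match
  Position 5: ('g', 'f') => mismatch, stop
LCP = "dpjpi" (length 5)

5


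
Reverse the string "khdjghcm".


Input: khdjghcm
Reading characters right to left:
  Position 7: 'm'
  Position 6: 'c'
  Position 5: 'h'
  Position 4: 'g'
  Position 3: 'j'
  Position 2: 'd'
  Position 1: 'h'
  Position 0: 'k'
Reversed: mchgjdhk

mchgjdhk


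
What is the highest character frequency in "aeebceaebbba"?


Input: aeebceaebbba
Character counts:
  'a': 3
  'b': 4
  'c': 1
  'e': 4
Maximum frequency: 4

4


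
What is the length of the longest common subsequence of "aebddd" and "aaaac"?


LCS of "aebddd" and "aaaac"
DP table:
           a    a    a    a    c
      0    0    0    0    0    0
  a   0    1    1    1    1    1
  e   0    1    1    1    1    1
  b   0    1    1    1    1    1
  d   0    1    1    1    1    1
  d   0    1    1    1    1    1
  d   0    1    1    1    1    1
LCS length = dp[6][5] = 1

1


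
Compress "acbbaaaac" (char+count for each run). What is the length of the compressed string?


Input: acbbaaaac
Runs:
  'a' x 1 => "a1"
  'c' x 1 => "c1"
  'b' x 2 => "b2"
  'a' x 4 => "a4"
  'c' x 1 => "c1"
Compressed: "a1c1b2a4c1"
Compressed length: 10

10


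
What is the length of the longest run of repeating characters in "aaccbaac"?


Input: "aaccbaac"
Scanning for longest run:
  Position 1 ('a'): continues run of 'a', length=2
  Position 2 ('c'): new char, reset run to 1
  Position 3 ('c'): continues run of 'c', length=2
  Position 4 ('b'): new char, reset run to 1
  Position 5 ('a'): new char, reset run to 1
  Position 6 ('a'): continues run of 'a', length=2
  Position 7 ('c'): new char, reset run to 1
Longest run: 'a' with length 2

2


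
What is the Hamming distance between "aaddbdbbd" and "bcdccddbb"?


Comparing "aaddbdbbd" and "bcdccddbb" position by position:
  Position 0: 'a' vs 'b' => differ
  Position 1: 'a' vs 'c' => differ
  Position 2: 'd' vs 'd' => same
  Position 3: 'd' vs 'c' => differ
  Position 4: 'b' vs 'c' => differ
  Position 5: 'd' vs 'd' => same
  Position 6: 'b' vs 'd' => differ
  Position 7: 'b' vs 'b' => same
  Position 8: 'd' vs 'b' => differ
Total differences (Hamming distance): 6

6


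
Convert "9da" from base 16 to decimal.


Input: "9da" in base 16
Positional expansion:
  Digit '9' (value 9) x 16^2 = 2304
  Digit 'd' (value 13) x 16^1 = 208
  Digit 'a' (value 10) x 16^0 = 10
Sum = 2522

2522


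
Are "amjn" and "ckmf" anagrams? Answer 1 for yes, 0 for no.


Strings: "amjn", "ckmf"
Sorted first:  ajmn
Sorted second: cfkm
Differ at position 0: 'a' vs 'c' => not anagrams

0


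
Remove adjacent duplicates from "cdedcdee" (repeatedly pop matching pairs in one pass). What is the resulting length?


Input: cdedcdee
Stack-based adjacent duplicate removal:
  Read 'c': push. Stack: c
  Read 'd': push. Stack: cd
  Read 'e': push. Stack: cde
  Read 'd': push. Stack: cded
  Read 'c': push. Stack: cdedc
  Read 'd': push. Stack: cdedcd
  Read 'e': push. Stack: cdedcde
  Read 'e': matches stack top 'e' => pop. Stack: cdedcd
Final stack: "cdedcd" (length 6)

6


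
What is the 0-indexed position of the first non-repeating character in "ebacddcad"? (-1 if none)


Input: ebacddcad
Character frequencies:
  'a': 2
  'b': 1
  'c': 2
  'd': 3
  'e': 1
Scanning left to right for freq == 1:
  Position 0 ('e'): unique! => answer = 0

0


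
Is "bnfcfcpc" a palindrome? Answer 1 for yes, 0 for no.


Input: bnfcfcpc
Reversed: cpcfcfnb
  Compare pos 0 ('b') with pos 7 ('c'): MISMATCH
  Compare pos 1 ('n') with pos 6 ('p'): MISMATCH
  Compare pos 2 ('f') with pos 5 ('c'): MISMATCH
  Compare pos 3 ('c') with pos 4 ('f'): MISMATCH
Result: not a palindrome

0


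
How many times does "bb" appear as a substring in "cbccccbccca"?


Searching for "bb" in "cbccccbccca"
Scanning each position:
  Position 0: "cb" => no
  Position 1: "bc" => no
  Position 2: "cc" => no
  Position 3: "cc" => no
  Position 4: "cc" => no
  Position 5: "cb" => no
  Position 6: "bc" => no
  Position 7: "cc" => no
  Position 8: "cc" => no
  Position 9: "ca" => no
Total occurrences: 0

0


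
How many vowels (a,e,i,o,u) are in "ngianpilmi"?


Input: ngianpilmi
Checking each character:
  'n' at position 0: consonant
  'g' at position 1: consonant
  'i' at position 2: vowel (running total: 1)
  'a' at position 3: vowel (running total: 2)
  'n' at position 4: consonant
  'p' at position 5: consonant
  'i' at position 6: vowel (running total: 3)
  'l' at position 7: consonant
  'm' at position 8: consonant
  'i' at position 9: vowel (running total: 4)
Total vowels: 4

4


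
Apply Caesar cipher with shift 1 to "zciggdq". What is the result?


Caesar cipher: shift "zciggdq" by 1
  'z' (pos 25) + 1 = pos 0 = 'a'
  'c' (pos 2) + 1 = pos 3 = 'd'
  'i' (pos 8) + 1 = pos 9 = 'j'
  'g' (pos 6) + 1 = pos 7 = 'h'
  'g' (pos 6) + 1 = pos 7 = 'h'
  'd' (pos 3) + 1 = pos 4 = 'e'
  'q' (pos 16) + 1 = pos 17 = 'r'
Result: adjhher

adjhher


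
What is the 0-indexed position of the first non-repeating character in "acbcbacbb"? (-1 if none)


Input: acbcbacbb
Character frequencies:
  'a': 2
  'b': 4
  'c': 3
Scanning left to right for freq == 1:
  Position 0 ('a'): freq=2, skip
  Position 1 ('c'): freq=3, skip
  Position 2 ('b'): freq=4, skip
  Position 3 ('c'): freq=3, skip
  Position 4 ('b'): freq=4, skip
  Position 5 ('a'): freq=2, skip
  Position 6 ('c'): freq=3, skip
  Position 7 ('b'): freq=4, skip
  Position 8 ('b'): freq=4, skip
  No unique character found => answer = -1

-1


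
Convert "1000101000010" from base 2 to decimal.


Input: "1000101000010" in base 2
Positional expansion:
  Digit '1' (value 1) x 2^12 = 4096
  Digit '0' (value 0) x 2^11 = 0
  Digit '0' (value 0) x 2^10 = 0
  Digit '0' (value 0) x 2^9 = 0
  Digit '1' (value 1) x 2^8 = 256
  Digit '0' (value 0) x 2^7 = 0
  Digit '1' (value 1) x 2^6 = 64
  Digit '0' (value 0) x 2^5 = 0
  Digit '0' (value 0) x 2^4 = 0
  Digit '0' (value 0) x 2^3 = 0
  Digit '0' (value 0) x 2^2 = 0
  Digit '1' (value 1) x 2^1 = 2
  Digit '0' (value 0) x 2^0 = 0
Sum = 4418

4418


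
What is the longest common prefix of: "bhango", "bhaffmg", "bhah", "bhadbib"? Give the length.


Words: bhango, bhaffmg, bhah, bhadbib
  Position 0: all 'b' => match
  Position 1: all 'h' => match
  Position 2: all 'a' => match
  Position 3: ('n', 'f', 'h', 'd') => mismatch, stop
LCP = "bha" (length 3)

3


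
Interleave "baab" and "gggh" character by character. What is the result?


Interleaving "baab" and "gggh":
  Position 0: 'b' from first, 'g' from second => "bg"
  Position 1: 'a' from first, 'g' from second => "ag"
  Position 2: 'a' from first, 'g' from second => "ag"
  Position 3: 'b' from first, 'h' from second => "bh"
Result: bgagagbh

bgagagbh


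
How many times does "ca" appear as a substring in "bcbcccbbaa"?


Searching for "ca" in "bcbcccbbaa"
Scanning each position:
  Position 0: "bc" => no
  Position 1: "cb" => no
  Position 2: "bc" => no
  Position 3: "cc" => no
  Position 4: "cc" => no
  Position 5: "cb" => no
  Position 6: "bb" => no
  Position 7: "ba" => no
  Position 8: "aa" => no
Total occurrences: 0

0


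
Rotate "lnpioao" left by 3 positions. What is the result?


Input: "lnpioao", rotate left by 3
First 3 characters: "lnp"
Remaining characters: "ioao"
Concatenate remaining + first: "ioao" + "lnp" = "ioaolnp"

ioaolnp


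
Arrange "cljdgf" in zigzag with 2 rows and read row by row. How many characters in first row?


Zigzag "cljdgf" into 2 rows:
Placing characters:
  'c' => row 0
  'l' => row 1
  'j' => row 0
  'd' => row 1
  'g' => row 0
  'f' => row 1
Rows:
  Row 0: "cjg"
  Row 1: "ldf"
First row length: 3

3


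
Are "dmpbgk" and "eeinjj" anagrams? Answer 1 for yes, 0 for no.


Strings: "dmpbgk", "eeinjj"
Sorted first:  bdgkmp
Sorted second: eeijjn
Differ at position 0: 'b' vs 'e' => not anagrams

0


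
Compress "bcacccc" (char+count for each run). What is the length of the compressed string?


Input: bcacccc
Runs:
  'b' x 1 => "b1"
  'c' x 1 => "c1"
  'a' x 1 => "a1"
  'c' x 4 => "c4"
Compressed: "b1c1a1c4"
Compressed length: 8

8


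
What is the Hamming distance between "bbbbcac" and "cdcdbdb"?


Comparing "bbbbcac" and "cdcdbdb" position by position:
  Position 0: 'b' vs 'c' => differ
  Position 1: 'b' vs 'd' => differ
  Position 2: 'b' vs 'c' => differ
  Position 3: 'b' vs 'd' => differ
  Position 4: 'c' vs 'b' => differ
  Position 5: 'a' vs 'd' => differ
  Position 6: 'c' vs 'b' => differ
Total differences (Hamming distance): 7

7


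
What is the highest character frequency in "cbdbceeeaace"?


Input: cbdbceeeaace
Character counts:
  'a': 2
  'b': 2
  'c': 3
  'd': 1
  'e': 4
Maximum frequency: 4

4


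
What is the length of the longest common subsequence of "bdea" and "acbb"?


LCS of "bdea" and "acbb"
DP table:
           a    c    b    b
      0    0    0    0    0
  b   0    0    0    1    1
  d   0    0    0    1    1
  e   0    0    0    1    1
  a   0    1    1    1    1
LCS length = dp[4][4] = 1

1


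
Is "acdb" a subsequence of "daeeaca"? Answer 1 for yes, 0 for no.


Check if "acdb" is a subsequence of "daeeaca"
Greedy scan:
  Position 0 ('d'): no match needed
  Position 1 ('a'): matches sub[0] = 'a'
  Position 2 ('e'): no match needed
  Position 3 ('e'): no match needed
  Position 4 ('a'): no match needed
  Position 5 ('c'): matches sub[1] = 'c'
  Position 6 ('a'): no match needed
Only matched 2/4 characters => not a subsequence

0


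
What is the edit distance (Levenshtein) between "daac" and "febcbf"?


Computing edit distance: "daac" -> "febcbf"
DP table:
           f    e    b    c    b    f
      0    1    2    3    4    5    6
  d   1    1    2    3    4    5    6
  a   2    2    2    3    4    5    6
  a   3    3    3    3    4    5    6
  c   4    4    4    4    3    4    5
Edit distance = dp[4][6] = 5

5


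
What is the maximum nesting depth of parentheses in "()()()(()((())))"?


Input: "()()()(()((())))"
Tracking depth:
  Position 0 '(': depth becomes 1
  Position 1 ')': depth becomes 0
  Position 2 '(': depth becomes 1
  Position 3 ')': depth becomes 0
  Position 4 '(': depth becomes 1
  Position 5 ')': depth becomes 0
  Position 6 '(': depth becomes 1
  Position 7 '(': depth becomes 2
  Position 8 ')': depth becomes 1
  Position 9 '(': depth becomes 2
  Position 10 '(': depth becomes 3
  Position 11 '(': depth becomes 4
  Position 12 ')': depth becomes 3
  Position 13 ')': depth becomes 2
  Position 14 ')': depth becomes 1
  Position 15 ')': depth becomes 0
Maximum depth reached: 4

4


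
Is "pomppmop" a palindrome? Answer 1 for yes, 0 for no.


Input: pomppmop
Reversed: pomppmop
  Compare pos 0 ('p') with pos 7 ('p'): match
  Compare pos 1 ('o') with pos 6 ('o'): match
  Compare pos 2 ('m') with pos 5 ('m'): match
  Compare pos 3 ('p') with pos 4 ('p'): match
Result: palindrome

1


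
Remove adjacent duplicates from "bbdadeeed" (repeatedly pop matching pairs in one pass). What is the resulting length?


Input: bbdadeeed
Stack-based adjacent duplicate removal:
  Read 'b': push. Stack: b
  Read 'b': matches stack top 'b' => pop. Stack: (empty)
  Read 'd': push. Stack: d
  Read 'a': push. Stack: da
  Read 'd': push. Stack: dad
  Read 'e': push. Stack: dade
  Read 'e': matches stack top 'e' => pop. Stack: dad
  Read 'e': push. Stack: dade
  Read 'd': push. Stack: daded
Final stack: "daded" (length 5)

5


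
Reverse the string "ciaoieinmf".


Input: ciaoieinmf
Reading characters right to left:
  Position 9: 'f'
  Position 8: 'm'
  Position 7: 'n'
  Position 6: 'i'
  Position 5: 'e'
  Position 4: 'i'
  Position 3: 'o'
  Position 2: 'a'
  Position 1: 'i'
  Position 0: 'c'
Reversed: fmnieioaic

fmnieioaic
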